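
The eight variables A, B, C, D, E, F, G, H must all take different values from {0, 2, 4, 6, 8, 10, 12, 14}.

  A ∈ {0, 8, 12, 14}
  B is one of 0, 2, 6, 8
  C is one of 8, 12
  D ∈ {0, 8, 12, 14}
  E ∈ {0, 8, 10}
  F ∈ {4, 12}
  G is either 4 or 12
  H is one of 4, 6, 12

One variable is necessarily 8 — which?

C

The 8 variables draw from only 8 values {0, 2, 4, 6, 8, 10, 12, 14}, so each is used; only B can be 2, hence B = 2.
The 7 still-open variables draw from only 7 values {0, 4, 6, 8, 10, 12, 14}, so each is used; only H can be 6, hence H = 6.
Among the 6 still-open variables, 10 fits only E (and all 6 values in {0, 4, 8, 10, 12, 14} must be used), so E = 10.
The 2 variables F and G are confined to {4, 12}, which locks those values in; drop them from A, C, D.
So 8 goes to C.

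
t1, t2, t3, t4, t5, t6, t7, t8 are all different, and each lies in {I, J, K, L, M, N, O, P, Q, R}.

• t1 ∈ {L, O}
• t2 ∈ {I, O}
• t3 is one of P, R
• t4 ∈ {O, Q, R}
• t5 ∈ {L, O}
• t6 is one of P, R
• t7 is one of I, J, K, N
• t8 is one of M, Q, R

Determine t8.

M

t1 and t5 share exactly the 2 values {L, O}; by pigeonhole those values go to them, so strike L, O from t2, t4.
t2 must be I (only option left). Remove I from t7.
The 2 variables t3 and t6 are confined to {P, R}, which locks those values in; drop them from t4, t8.
t4's domain is down to {Q}, so t4 = Q. So t8 can't be Q.
So t8 = M.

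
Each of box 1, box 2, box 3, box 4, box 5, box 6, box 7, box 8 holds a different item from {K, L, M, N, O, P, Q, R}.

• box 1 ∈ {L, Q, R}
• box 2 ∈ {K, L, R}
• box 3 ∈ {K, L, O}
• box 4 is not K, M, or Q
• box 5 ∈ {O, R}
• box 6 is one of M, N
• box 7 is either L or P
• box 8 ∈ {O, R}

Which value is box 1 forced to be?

The 8 variables draw from only 8 values {K, L, M, N, O, P, Q, R}, so each is used; only box 6 can be M, hence box 6 = M.
The 7 still-open variables draw from only 7 values {K, L, N, O, P, Q, R}, so each is used; only box 4 can be N, hence box 4 = N.
Among the 6 still-open variables, P fits only box 7 (and all 6 values in {K, L, O, P, Q, R} must be used), so box 7 = P.
The 5 still-open variables together cover exactly {K, L, O, Q, R} — 5 values for 5 variables — and Q appears only in box 1's list, so box 1 = Q.

Q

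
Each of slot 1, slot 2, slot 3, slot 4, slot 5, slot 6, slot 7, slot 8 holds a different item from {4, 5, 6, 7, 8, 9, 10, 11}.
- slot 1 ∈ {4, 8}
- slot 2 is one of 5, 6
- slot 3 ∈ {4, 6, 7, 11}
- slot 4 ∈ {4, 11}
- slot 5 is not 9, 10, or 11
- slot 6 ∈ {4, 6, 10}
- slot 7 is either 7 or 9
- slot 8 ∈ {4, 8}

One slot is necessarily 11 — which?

Among the 8 variables, 9 fits only slot 7 (and all 8 values in {4, 5, 6, 7, 8, 9, 10, 11} must be used), so slot 7 = 9.
Among the 7 still-open variables, 10 fits only slot 6 (and all 7 values in {4, 5, 6, 7, 8, 10, 11} must be used), so slot 6 = 10.
slot 1 and slot 8 between them cover only {4, 8} — a naked pair. Remove those values from slot 3, slot 4, slot 5.
So 11 goes to slot 4.

slot 4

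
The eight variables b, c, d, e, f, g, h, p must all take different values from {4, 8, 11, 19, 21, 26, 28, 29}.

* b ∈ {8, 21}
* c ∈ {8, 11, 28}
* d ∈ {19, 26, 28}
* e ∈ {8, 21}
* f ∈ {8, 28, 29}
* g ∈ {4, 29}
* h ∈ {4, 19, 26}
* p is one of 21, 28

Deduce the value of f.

The 8 variables together cover exactly {4, 8, 11, 19, 21, 26, 28, 29} — 8 values for 8 variables — and 11 appears only in c's list, so c = 11.
b and e between them cover only {8, 21} — a naked pair. Remove those values from f, p.
p must be 28 (only option left). Strike 28 from d, f.
So f = 29.

29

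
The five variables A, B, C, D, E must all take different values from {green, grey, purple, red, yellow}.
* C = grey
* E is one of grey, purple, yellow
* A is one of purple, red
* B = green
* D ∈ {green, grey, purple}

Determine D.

purple

B has just one choice, so B = green. Remove green from D.
That leaves C = grey. Remove grey from D, E.
So D = purple.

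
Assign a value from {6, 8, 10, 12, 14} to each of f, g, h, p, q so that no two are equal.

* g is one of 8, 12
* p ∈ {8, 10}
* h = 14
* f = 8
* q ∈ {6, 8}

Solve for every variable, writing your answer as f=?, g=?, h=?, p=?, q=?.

f must be 8 (only option left). So g, p, q can't be 8.
g must be 12 (only option left).
h must be 14 (only option left).
That leaves p = 10.
q's domain is down to {6}, so q = 6.

f=8, g=12, h=14, p=10, q=6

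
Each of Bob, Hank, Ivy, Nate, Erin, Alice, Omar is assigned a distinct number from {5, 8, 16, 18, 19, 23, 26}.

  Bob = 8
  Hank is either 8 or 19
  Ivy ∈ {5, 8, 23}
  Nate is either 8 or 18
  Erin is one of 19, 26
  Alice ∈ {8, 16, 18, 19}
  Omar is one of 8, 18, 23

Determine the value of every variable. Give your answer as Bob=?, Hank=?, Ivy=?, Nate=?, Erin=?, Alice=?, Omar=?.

Bob must be 8 (only option left). Eliminate 8 elsewhere: Hank, Ivy, Nate, Alice, Omar.
Hank has just one choice, so Hank = 19. Eliminate 19 elsewhere: Erin, Alice.
Nate must be 18 (only option left). Remove 18 from Alice, Omar.
That leaves Erin = 26.
Alice's domain is down to {16}, so Alice = 16.
Omar must be 23 (only option left). Eliminate 23 elsewhere: Ivy.
Ivy has just one choice, so Ivy = 5.

Bob=8, Hank=19, Ivy=5, Nate=18, Erin=26, Alice=16, Omar=23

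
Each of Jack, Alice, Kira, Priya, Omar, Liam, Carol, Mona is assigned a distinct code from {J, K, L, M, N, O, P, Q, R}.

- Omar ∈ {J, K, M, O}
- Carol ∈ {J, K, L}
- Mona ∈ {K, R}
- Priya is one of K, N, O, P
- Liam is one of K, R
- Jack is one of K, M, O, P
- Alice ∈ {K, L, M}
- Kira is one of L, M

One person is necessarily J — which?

Carol

Among the 8 variables, N fits only Priya (and all 8 values in {J, K, L, M, N, O, P, R} must be used), so Priya = N.
Among the 7 still-open variables, P fits only Jack (and all 7 values in {J, K, L, M, O, P, R} must be used), so Jack = P.
The 6 still-open variables draw from only 6 values {J, K, L, M, O, R}, so each is used; only Omar can be O, hence Omar = O.
The 5 still-open variables draw from only 5 values {J, K, L, M, R}, so each is used; only Carol can be J, hence Carol = J.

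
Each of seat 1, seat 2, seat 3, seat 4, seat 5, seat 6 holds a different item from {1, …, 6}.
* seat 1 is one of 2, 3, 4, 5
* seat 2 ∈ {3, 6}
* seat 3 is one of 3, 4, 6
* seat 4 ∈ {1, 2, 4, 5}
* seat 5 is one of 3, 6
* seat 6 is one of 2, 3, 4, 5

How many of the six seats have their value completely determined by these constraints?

The 6 variables together cover exactly {1, 2, 3, 4, 5, 6} — 6 values for 6 variables — and 1 appears only in seat 4's list, so seat 4 = 1.
seat 2 and seat 5 share exactly the 2 values {3, 6}; by pigeonhole those values go to them, so strike 3, 6 from seat 1, seat 3, seat 6.
seat 3 has just one choice, so seat 3 = 4. So seat 1, seat 6 can't be 4.
Determined: seat 3=4, seat 4=1. The other seats each still have more than one consistent value. That makes 2.

2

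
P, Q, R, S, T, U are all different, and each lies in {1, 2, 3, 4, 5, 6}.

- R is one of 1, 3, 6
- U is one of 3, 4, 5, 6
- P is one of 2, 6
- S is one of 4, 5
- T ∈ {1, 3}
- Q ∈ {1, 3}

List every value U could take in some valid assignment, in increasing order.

4, 5

Among the 6 variables, 2 fits only P (and all 6 values in {1, 2, 3, 4, 5, 6} must be used), so P = 2.
Q and T share exactly the 2 values {1, 3}; by pigeonhole those values go to them, so strike 1, 3 from R, U.
R has just one choice, so R = 6. Eliminate 6 elsewhere: U.
No further eliminations apply; U can still be any of 4, 5.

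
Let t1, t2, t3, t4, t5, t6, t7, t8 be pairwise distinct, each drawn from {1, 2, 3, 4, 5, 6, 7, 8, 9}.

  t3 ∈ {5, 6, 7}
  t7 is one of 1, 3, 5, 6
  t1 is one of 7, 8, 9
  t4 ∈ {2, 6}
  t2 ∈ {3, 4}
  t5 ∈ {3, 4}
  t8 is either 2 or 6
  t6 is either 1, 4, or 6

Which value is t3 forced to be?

7

t2 and t5 between them cover only {3, 4} — a naked pair. Remove those values from t6, t7.
t4 and t8 share exactly the 2 values {2, 6}; by pigeonhole those values go to them, so strike 2, 6 from t3, t6, t7.
That leaves t6 = 1. So t7 can't be 1.
t7's domain is down to {5}, so t7 = 5. Eliminate 5 elsewhere: t3.
So t3 = 7.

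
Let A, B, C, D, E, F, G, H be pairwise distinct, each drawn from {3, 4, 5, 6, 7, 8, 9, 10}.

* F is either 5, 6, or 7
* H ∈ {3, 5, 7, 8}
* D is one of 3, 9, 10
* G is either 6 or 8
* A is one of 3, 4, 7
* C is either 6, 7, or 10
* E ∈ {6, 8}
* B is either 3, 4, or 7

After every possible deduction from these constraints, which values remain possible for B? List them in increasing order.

The 8 variables together cover exactly {3, 4, 5, 6, 7, 8, 9, 10} — 8 values for 8 variables — and 9 appears only in D's list, so D = 9.
The 7 still-open variables together cover exactly {3, 4, 5, 6, 7, 8, 10} — 7 values for 7 variables — and 10 appears only in C's list, so C = 10.
E and G share exactly the 2 values {6, 8}; by pigeonhole those values go to them, so strike 6, 8 from F, H.
No further eliminations apply; B can still be any of 3, 4, 7.

3, 4, 7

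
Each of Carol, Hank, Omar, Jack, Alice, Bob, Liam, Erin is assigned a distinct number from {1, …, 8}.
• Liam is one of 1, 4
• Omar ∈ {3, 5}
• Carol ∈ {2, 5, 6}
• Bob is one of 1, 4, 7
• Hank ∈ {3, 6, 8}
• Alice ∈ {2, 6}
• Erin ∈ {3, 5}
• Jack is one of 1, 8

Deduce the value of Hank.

8

Among the 8 variables, 7 fits only Bob (and all 8 values in {1, 2, 3, 4, 5, 6, 7, 8} must be used), so Bob = 7.
The 7 still-open variables draw from only 7 values {1, 2, 3, 4, 5, 6, 8}, so each is used; only Liam can be 4, hence Liam = 4.
The 6 still-open variables together cover exactly {1, 2, 3, 5, 6, 8} — 6 values for 6 variables — and 1 appears only in Jack's list, so Jack = 1.
The 5 still-open variables together cover exactly {2, 3, 5, 6, 8} — 5 values for 5 variables — and 8 appears only in Hank's list, so Hank = 8.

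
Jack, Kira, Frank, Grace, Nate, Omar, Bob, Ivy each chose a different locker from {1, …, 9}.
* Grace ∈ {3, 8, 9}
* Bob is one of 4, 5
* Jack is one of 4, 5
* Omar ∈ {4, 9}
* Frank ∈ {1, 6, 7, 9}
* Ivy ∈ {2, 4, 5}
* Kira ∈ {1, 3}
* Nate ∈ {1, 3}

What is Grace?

8

Jack and Bob between them cover only {4, 5} — a naked pair. Remove those values from Omar, Ivy.
Omar has just one choice, so Omar = 9. So Frank, Grace can't be 9.
Ivy has just one choice, so Ivy = 2.
Kira and Nate between them cover only {1, 3} — a naked pair. Remove those values from Frank, Grace.
So Grace = 8.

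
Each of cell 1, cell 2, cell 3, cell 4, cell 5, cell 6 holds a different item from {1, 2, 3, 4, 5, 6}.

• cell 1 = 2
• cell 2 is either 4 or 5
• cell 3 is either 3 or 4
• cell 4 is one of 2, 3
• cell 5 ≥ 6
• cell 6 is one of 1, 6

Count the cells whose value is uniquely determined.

6

cell 1 has just one choice, so cell 1 = 2. Eliminate 2 elsewhere: cell 4.
cell 4's domain is down to {3}, so cell 4 = 3. So cell 3 can't be 3.
cell 5 must be 6 (only option left). Eliminate 6 elsewhere: cell 6.
That leaves cell 6 = 1.
cell 3's domain is down to {4}, so cell 3 = 4. Strike 4 from cell 2.
cell 2 must be 5 (only option left).
Every cell is fixed: cell 1=2, cell 2=5, cell 3=4, cell 4=3, cell 5=6, cell 6=1. That makes 6.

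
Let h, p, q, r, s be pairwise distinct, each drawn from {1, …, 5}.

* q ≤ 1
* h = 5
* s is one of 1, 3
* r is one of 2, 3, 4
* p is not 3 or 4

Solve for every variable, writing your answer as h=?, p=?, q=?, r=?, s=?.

h's domain is down to {5}, so h = 5. Eliminate 5 elsewhere: p.
q's domain is down to {1}, so q = 1. So p, s can't be 1.
s must be 3 (only option left). Remove 3 from r.
p must be 2 (only option left). Remove 2 from r.
r has just one choice, so r = 4.

h=5, p=2, q=1, r=4, s=3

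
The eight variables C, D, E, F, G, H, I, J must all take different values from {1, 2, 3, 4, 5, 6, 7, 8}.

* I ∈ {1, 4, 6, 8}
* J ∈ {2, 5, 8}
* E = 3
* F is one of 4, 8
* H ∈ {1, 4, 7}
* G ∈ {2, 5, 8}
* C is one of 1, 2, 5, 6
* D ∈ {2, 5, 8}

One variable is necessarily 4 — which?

E's domain is down to {3}, so E = 3.
Among the 7 still-open variables, 7 fits only H (and all 7 values in {1, 2, 4, 5, 6, 7, 8} must be used), so H = 7.
D, G, J share exactly the 3 values {2, 5, 8}; by pigeonhole those values go to them, so strike 2, 5, 8 from C, F, I.
So 4 goes to F.

F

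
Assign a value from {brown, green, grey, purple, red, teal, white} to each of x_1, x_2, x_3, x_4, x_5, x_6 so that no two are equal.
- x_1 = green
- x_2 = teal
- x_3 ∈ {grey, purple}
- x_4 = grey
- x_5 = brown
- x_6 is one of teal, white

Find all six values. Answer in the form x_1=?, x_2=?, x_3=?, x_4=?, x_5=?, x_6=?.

x_1's domain is down to {green}, so x_1 = green.
x_2 has just one choice, so x_2 = teal. So x_6 can't be teal.
x_4 must be grey (only option left). Remove grey from x_3.
x_5 must be brown (only option left).
x_6 must be white (only option left).
x_3 must be purple (only option left).

x_1=green, x_2=teal, x_3=purple, x_4=grey, x_5=brown, x_6=white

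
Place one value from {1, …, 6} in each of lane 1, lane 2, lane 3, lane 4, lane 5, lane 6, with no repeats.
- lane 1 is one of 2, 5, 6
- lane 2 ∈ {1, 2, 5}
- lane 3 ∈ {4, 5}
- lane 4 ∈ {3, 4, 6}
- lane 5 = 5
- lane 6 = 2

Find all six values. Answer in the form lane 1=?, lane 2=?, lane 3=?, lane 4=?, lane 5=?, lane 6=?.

lane 1=6, lane 2=1, lane 3=4, lane 4=3, lane 5=5, lane 6=2

lane 5 has just one choice, so lane 5 = 5. Eliminate 5 elsewhere: lane 1, lane 2, lane 3.
That leaves lane 6 = 2. Remove 2 from lane 1, lane 2.
That leaves lane 1 = 6. Strike 6 from lane 4.
That leaves lane 2 = 1.
lane 3 has just one choice, so lane 3 = 4. So lane 4 can't be 4.
lane 4 has just one choice, so lane 4 = 3.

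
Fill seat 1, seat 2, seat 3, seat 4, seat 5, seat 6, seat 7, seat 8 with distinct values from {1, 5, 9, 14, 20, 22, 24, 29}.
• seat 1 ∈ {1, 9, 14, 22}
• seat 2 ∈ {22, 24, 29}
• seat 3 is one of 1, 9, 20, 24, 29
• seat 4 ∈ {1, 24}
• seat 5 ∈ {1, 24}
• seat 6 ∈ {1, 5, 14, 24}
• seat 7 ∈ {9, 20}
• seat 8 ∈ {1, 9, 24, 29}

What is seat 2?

22

Among the 8 variables, 5 fits only seat 6 (and all 8 values in {1, 5, 9, 14, 20, 22, 24, 29} must be used), so seat 6 = 5.
Among the 7 still-open variables, 14 fits only seat 1 (and all 7 values in {1, 9, 14, 20, 22, 24, 29} must be used), so seat 1 = 14.
The 6 still-open variables together cover exactly {1, 9, 20, 22, 24, 29} — 6 values for 6 variables — and 22 appears only in seat 2's list, so seat 2 = 22.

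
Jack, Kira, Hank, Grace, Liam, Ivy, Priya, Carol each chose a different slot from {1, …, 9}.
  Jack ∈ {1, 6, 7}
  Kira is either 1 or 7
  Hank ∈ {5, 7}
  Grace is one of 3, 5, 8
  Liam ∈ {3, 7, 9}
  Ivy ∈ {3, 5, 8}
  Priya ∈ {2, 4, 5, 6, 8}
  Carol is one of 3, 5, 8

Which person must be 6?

The 3 variables Grace, Ivy, Carol are confined to {3, 5, 8}, which locks those values in; drop them from Hank, Liam, Priya.
Hank must be 7 (only option left). Eliminate 7 elsewhere: Jack, Kira, Liam.
Liam must be 9 (only option left).
That leaves Kira = 1. Eliminate 1 elsewhere: Jack.
So 6 goes to Jack.

Jack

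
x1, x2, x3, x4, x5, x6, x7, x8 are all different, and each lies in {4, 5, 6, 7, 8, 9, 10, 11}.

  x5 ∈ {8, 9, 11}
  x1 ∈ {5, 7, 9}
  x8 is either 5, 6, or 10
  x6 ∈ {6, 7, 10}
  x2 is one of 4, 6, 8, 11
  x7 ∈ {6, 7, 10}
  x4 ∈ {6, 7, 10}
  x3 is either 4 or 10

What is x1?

The 3 variables x4, x6, x7 are confined to {6, 7, 10}, which locks those values in; drop them from x1, x2, x3, x8.
x3's domain is down to {4}, so x3 = 4. Remove 4 from x2.
x8 has just one choice, so x8 = 5. Remove 5 from x1.
So x1 = 9.

9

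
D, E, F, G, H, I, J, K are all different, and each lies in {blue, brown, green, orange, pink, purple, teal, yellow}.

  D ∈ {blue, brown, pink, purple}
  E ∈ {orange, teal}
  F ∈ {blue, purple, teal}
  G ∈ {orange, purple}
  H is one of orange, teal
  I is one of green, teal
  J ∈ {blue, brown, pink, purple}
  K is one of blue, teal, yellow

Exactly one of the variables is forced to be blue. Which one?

F

Among the 8 variables, green fits only I (and all 8 values in {blue, brown, green, orange, pink, purple, teal, yellow} must be used), so I = green.
The 7 still-open variables together cover exactly {blue, brown, orange, pink, purple, teal, yellow} — 7 values for 7 variables — and yellow appears only in K's list, so K = yellow.
E and H share exactly the 2 values {orange, teal}; by pigeonhole those values go to them, so strike orange, teal from F, G.
That leaves G = purple. So D, F, J can't be purple.
So blue goes to F.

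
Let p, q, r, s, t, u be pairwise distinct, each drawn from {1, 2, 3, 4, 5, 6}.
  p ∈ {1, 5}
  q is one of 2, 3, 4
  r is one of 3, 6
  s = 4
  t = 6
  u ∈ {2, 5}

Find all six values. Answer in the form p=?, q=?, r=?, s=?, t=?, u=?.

s must be 4 (only option left). Eliminate 4 elsewhere: q.
That leaves t = 6. Eliminate 6 elsewhere: r.
r's domain is down to {3}, so r = 3. Strike 3 from q.
q must be 2 (only option left). Remove 2 from u.
That leaves u = 5. Strike 5 from p.
That leaves p = 1.

p=1, q=2, r=3, s=4, t=6, u=5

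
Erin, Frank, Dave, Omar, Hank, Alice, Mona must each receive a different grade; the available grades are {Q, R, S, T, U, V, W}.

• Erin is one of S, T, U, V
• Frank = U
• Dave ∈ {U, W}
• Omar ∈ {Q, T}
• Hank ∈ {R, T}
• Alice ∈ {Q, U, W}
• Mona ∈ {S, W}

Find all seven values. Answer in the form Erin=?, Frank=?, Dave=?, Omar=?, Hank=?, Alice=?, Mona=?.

Frank's domain is down to {U}, so Frank = U. Remove U from Erin, Dave, Alice.
That leaves Dave = W. Remove W from Alice, Mona.
Alice has just one choice, so Alice = Q. Strike Q from Omar.
Mona's domain is down to {S}, so Mona = S. Eliminate S elsewhere: Erin.
Omar's domain is down to {T}, so Omar = T. Remove T from Erin, Hank.
Hank's domain is down to {R}, so Hank = R.
Erin's domain is down to {V}, so Erin = V.

Erin=V, Frank=U, Dave=W, Omar=T, Hank=R, Alice=Q, Mona=S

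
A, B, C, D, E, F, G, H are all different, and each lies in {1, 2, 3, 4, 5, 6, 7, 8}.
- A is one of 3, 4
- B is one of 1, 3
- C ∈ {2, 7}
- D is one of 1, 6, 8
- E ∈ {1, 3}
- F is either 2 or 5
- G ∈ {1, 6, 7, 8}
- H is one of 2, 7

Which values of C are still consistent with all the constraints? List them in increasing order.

2, 7

The 8 variables together cover exactly {1, 2, 3, 4, 5, 6, 7, 8} — 8 values for 8 variables — and 4 appears only in A's list, so A = 4.
Among the 7 still-open variables, 5 fits only F (and all 7 values in {1, 2, 3, 5, 6, 7, 8} must be used), so F = 5.
B and E between them cover only {1, 3} — a naked pair. Remove those values from D, G.
C and H share exactly the 2 values {2, 7}; by pigeonhole those values go to them, so strike 2, 7 from G.
No further eliminations apply; C can still be any of 2, 7.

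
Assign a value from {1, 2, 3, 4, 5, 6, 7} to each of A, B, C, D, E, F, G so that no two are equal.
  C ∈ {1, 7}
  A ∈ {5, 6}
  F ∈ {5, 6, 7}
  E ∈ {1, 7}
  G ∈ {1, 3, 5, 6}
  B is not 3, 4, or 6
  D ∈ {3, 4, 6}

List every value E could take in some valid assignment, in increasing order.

1, 7

Among the 7 variables, 2 fits only B (and all 7 values in {1, 2, 3, 4, 5, 6, 7} must be used), so B = 2.
Among the 6 still-open variables, 4 fits only D (and all 6 values in {1, 3, 4, 5, 6, 7} must be used), so D = 4.
The 5 still-open variables together cover exactly {1, 3, 5, 6, 7} — 5 values for 5 variables — and 3 appears only in G's list, so G = 3.
C and E between them cover only {1, 7} — a naked pair. Remove those values from F.
No further eliminations apply; E can still be any of 1, 7.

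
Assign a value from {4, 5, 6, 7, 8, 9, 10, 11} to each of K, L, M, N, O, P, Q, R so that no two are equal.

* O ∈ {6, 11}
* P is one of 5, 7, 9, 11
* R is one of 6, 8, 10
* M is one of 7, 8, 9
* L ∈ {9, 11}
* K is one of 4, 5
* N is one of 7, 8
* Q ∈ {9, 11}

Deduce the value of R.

Among the 8 variables, 4 fits only K (and all 8 values in {4, 5, 6, 7, 8, 9, 10, 11} must be used), so K = 4.
The 7 still-open variables together cover exactly {5, 6, 7, 8, 9, 10, 11} — 7 values for 7 variables — and 5 appears only in P's list, so P = 5.
Among the 6 still-open variables, 10 fits only R (and all 6 values in {6, 7, 8, 9, 10, 11} must be used), so R = 10.

10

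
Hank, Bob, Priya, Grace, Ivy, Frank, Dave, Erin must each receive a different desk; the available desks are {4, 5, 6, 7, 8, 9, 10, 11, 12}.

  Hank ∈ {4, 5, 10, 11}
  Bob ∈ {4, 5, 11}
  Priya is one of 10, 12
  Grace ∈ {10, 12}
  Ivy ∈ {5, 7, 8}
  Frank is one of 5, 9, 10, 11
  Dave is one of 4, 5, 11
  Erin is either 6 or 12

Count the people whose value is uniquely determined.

2

Priya and Grace share exactly the 2 values {10, 12}; by pigeonhole those values go to them, so strike 10, 12 from Hank, Frank, Erin.
That leaves Erin = 6.
Hank, Bob, Dave between them cover only {4, 5, 11} — a naked triple. Remove those values from Ivy, Frank.
Frank must be 9 (only option left).
Determined: Frank=9, Erin=6. The other people each still have more than one consistent value. That makes 2.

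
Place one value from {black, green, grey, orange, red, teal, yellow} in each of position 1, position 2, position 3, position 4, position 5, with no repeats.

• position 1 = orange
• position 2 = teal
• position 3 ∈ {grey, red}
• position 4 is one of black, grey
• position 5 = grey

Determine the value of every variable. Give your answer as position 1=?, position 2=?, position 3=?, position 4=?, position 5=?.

position 1's domain is down to {orange}, so position 1 = orange.
That leaves position 2 = teal.
position 5 must be grey (only option left). Eliminate grey elsewhere: position 3, position 4.
position 3 has just one choice, so position 3 = red.
position 4's domain is down to {black}, so position 4 = black.

position 1=orange, position 2=teal, position 3=red, position 4=black, position 5=grey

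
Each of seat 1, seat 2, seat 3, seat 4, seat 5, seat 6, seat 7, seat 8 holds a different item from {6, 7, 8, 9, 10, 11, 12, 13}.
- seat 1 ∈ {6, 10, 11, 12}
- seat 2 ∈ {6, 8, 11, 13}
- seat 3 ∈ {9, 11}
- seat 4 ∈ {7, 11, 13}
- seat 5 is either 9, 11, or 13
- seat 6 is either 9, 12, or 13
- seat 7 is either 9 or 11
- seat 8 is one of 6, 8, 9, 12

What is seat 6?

Among the 8 variables, 7 fits only seat 4 (and all 8 values in {6, 7, 8, 9, 10, 11, 12, 13} must be used), so seat 4 = 7.
Among the 7 still-open variables, 10 fits only seat 1 (and all 7 values in {6, 8, 9, 10, 11, 12, 13} must be used), so seat 1 = 10.
The 2 variables seat 3 and seat 7 are confined to {9, 11}, which locks those values in; drop them from seat 2, seat 5, seat 6, seat 8.
That leaves seat 5 = 13. So seat 2, seat 6 can't be 13.
So seat 6 = 12.

12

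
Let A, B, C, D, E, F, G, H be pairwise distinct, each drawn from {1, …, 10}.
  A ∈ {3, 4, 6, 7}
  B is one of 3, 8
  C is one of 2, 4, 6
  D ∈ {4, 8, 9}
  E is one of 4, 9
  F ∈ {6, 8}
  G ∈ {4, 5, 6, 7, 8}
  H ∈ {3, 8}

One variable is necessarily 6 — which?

The 8 variables draw from only 8 values {2, 3, 4, 5, 6, 7, 8, 9}, so each is used; only C can be 2, hence C = 2.
The 7 still-open variables draw from only 7 values {3, 4, 5, 6, 7, 8, 9}, so each is used; only G can be 5, hence G = 5.
The 6 still-open variables together cover exactly {3, 4, 6, 7, 8, 9} — 6 values for 6 variables — and 7 appears only in A's list, so A = 7.
The 5 still-open variables draw from only 5 values {3, 4, 6, 8, 9}, so each is used; only F can be 6, hence F = 6.

F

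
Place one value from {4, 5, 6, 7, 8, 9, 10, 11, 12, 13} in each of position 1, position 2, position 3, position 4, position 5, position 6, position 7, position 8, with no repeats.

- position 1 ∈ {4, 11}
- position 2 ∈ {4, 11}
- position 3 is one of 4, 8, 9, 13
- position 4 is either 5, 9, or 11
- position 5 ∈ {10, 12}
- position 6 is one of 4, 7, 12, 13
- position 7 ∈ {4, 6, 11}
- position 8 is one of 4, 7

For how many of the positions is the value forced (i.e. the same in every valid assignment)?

2

The 2 variables position 1 and position 2 are confined to {4, 11}, which locks those values in; drop them from position 3, position 4, position 6, position 7, position 8.
That leaves position 7 = 6.
position 8's domain is down to {7}, so position 8 = 7. Eliminate 7 elsewhere: position 6.
Determined: position 7=6, position 8=7. The other positions each still have more than one consistent value. That makes 2.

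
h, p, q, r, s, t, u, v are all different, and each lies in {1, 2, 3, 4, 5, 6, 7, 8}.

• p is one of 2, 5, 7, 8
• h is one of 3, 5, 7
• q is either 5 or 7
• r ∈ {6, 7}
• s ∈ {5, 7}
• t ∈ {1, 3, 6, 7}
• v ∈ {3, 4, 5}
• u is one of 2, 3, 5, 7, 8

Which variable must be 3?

The 8 variables together cover exactly {1, 2, 3, 4, 5, 6, 7, 8} — 8 values for 8 variables — and 1 appears only in t's list, so t = 1.
The 7 still-open variables draw from only 7 values {2, 3, 4, 5, 6, 7, 8}, so each is used; only v can be 4, hence v = 4.
The 6 still-open variables together cover exactly {2, 3, 5, 6, 7, 8} — 6 values for 6 variables — and 6 appears only in r's list, so r = 6.
q and s share exactly the 2 values {5, 7}; by pigeonhole those values go to them, so strike 5, 7 from h, p, u.
So 3 goes to h.

h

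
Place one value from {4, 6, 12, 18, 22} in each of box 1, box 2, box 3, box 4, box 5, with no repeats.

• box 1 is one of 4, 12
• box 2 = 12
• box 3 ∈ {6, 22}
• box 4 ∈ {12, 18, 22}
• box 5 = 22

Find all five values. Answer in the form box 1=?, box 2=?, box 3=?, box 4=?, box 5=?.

box 2 must be 12 (only option left). Remove 12 from box 1, box 4.
box 5 must be 22 (only option left). Strike 22 from box 3, box 4.
box 1 has just one choice, so box 1 = 4.
That leaves box 3 = 6.
box 4's domain is down to {18}, so box 4 = 18.

box 1=4, box 2=12, box 3=6, box 4=18, box 5=22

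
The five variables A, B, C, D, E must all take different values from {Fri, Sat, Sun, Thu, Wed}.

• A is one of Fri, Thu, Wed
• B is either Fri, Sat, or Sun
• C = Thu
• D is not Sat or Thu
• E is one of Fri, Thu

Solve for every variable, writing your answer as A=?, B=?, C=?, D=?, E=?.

A=Wed, B=Sat, C=Thu, D=Sun, E=Fri

C's domain is down to {Thu}, so C = Thu. So A, E can't be Thu.
That leaves E = Fri. Remove Fri from A, B, D.
A must be Wed (only option left). Remove Wed from D.
That leaves D = Sun. Remove Sun from B.
That leaves B = Sat.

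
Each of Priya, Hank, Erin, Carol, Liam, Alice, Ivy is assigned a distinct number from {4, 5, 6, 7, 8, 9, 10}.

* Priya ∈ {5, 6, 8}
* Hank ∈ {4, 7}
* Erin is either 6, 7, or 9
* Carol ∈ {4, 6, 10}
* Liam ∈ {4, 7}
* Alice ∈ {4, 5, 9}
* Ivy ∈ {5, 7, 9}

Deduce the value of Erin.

The 7 variables together cover exactly {4, 5, 6, 7, 8, 9, 10} — 7 values for 7 variables — and 8 appears only in Priya's list, so Priya = 8.
Among the 6 still-open variables, 10 fits only Carol (and all 6 values in {4, 5, 6, 7, 9, 10} must be used), so Carol = 10.
The 5 still-open variables together cover exactly {4, 5, 6, 7, 9} — 5 values for 5 variables — and 6 appears only in Erin's list, so Erin = 6.

6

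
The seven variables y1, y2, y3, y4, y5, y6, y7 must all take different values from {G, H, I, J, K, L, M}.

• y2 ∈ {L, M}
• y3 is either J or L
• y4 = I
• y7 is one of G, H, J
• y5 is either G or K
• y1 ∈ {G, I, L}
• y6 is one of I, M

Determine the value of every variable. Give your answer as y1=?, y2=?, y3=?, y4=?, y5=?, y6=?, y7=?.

y1=G, y2=L, y3=J, y4=I, y5=K, y6=M, y7=H

y4 has just one choice, so y4 = I. Remove I from y1, y6.
That leaves y6 = M. So y2 can't be M.
That leaves y2 = L. Strike L from y1, y3.
y3 must be J (only option left). Remove J from y7.
y1 has just one choice, so y1 = G. So y5, y7 can't be G.
y5 has just one choice, so y5 = K.
That leaves y7 = H.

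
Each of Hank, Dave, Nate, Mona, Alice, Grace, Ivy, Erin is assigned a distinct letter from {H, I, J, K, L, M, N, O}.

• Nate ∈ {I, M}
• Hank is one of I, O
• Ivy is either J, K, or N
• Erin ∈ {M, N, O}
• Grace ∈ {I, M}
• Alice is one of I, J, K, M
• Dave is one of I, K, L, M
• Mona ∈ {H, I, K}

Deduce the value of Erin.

The 8 variables together cover exactly {H, I, J, K, L, M, N, O} — 8 values for 8 variables — and H appears only in Mona's list, so Mona = H.
The 7 still-open variables draw from only 7 values {I, J, K, L, M, N, O}, so each is used; only Dave can be L, hence Dave = L.
Nate and Grace share exactly the 2 values {I, M}; by pigeonhole those values go to them, so strike I, M from Hank, Alice, Erin.
Hank must be O (only option left). Eliminate O elsewhere: Erin.
So Erin = N.

N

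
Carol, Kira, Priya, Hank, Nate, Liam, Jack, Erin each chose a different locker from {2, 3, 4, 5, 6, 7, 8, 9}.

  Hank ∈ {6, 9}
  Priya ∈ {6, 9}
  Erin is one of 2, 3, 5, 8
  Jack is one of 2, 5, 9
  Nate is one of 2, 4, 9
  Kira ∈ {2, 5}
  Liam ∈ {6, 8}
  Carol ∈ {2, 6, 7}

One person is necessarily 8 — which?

Liam

The 8 variables together cover exactly {2, 3, 4, 5, 6, 7, 8, 9} — 8 values for 8 variables — and 3 appears only in Erin's list, so Erin = 3.
Among the 7 still-open variables, 4 fits only Nate (and all 7 values in {2, 4, 5, 6, 7, 8, 9} must be used), so Nate = 4.
The 6 still-open variables together cover exactly {2, 5, 6, 7, 8, 9} — 6 values for 6 variables — and 7 appears only in Carol's list, so Carol = 7.
Among the 5 still-open variables, 8 fits only Liam (and all 5 values in {2, 5, 6, 8, 9} must be used), so Liam = 8.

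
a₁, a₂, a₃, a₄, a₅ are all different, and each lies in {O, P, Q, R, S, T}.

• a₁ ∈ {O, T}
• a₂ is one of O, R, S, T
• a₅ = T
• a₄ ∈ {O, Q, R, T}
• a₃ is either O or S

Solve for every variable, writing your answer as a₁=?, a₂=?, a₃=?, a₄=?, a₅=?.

a₁=O, a₂=R, a₃=S, a₄=Q, a₅=T

a₅ must be T (only option left). Eliminate T elsewhere: a₁, a₂, a₄.
a₁ has just one choice, so a₁ = O. Remove O from a₂, a₃, a₄.
a₃ must be S (only option left). Strike S from a₂.
That leaves a₂ = R. Strike R from a₄.
a₄ has just one choice, so a₄ = Q.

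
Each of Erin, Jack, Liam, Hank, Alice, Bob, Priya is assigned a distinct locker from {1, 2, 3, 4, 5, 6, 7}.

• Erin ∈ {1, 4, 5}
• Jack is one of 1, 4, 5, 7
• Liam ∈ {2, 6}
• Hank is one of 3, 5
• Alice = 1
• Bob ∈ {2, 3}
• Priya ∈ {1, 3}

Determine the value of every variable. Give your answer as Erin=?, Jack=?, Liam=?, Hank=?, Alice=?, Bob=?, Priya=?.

Alice's domain is down to {1}, so Alice = 1. So Erin, Jack, Priya can't be 1.
Priya must be 3 (only option left). Eliminate 3 elsewhere: Hank, Bob.
Hank must be 5 (only option left). So Erin, Jack can't be 5.
Bob has just one choice, so Bob = 2. Eliminate 2 elsewhere: Liam.
Erin's domain is down to {4}, so Erin = 4. So Jack can't be 4.
Jack must be 7 (only option left).
That leaves Liam = 6.

Erin=4, Jack=7, Liam=6, Hank=5, Alice=1, Bob=2, Priya=3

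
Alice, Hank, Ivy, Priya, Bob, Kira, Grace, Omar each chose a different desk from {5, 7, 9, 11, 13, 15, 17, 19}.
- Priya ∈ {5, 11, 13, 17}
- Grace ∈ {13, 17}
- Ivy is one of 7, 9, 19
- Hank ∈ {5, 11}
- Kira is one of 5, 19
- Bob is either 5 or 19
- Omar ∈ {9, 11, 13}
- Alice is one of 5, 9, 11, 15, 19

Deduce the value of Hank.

The 8 variables together cover exactly {5, 7, 9, 11, 13, 15, 17, 19} — 8 values for 8 variables — and 7 appears only in Ivy's list, so Ivy = 7.
The 7 still-open variables draw from only 7 values {5, 9, 11, 13, 15, 17, 19}, so each is used; only Alice can be 15, hence Alice = 15.
Among the 6 still-open variables, 9 fits only Omar (and all 6 values in {5, 9, 11, 13, 17, 19} must be used), so Omar = 9.
Bob and Kira share exactly the 2 values {5, 19}; by pigeonhole those values go to them, so strike 5, 19 from Hank, Priya.
So Hank = 11.

11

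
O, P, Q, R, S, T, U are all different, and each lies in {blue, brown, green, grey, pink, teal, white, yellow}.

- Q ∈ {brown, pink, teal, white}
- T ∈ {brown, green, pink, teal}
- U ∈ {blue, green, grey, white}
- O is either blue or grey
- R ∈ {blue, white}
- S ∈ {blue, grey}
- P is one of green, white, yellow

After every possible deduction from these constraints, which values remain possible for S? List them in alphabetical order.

blue, grey

The 2 variables O and S are confined to {blue, grey}, which locks those values in; drop them from R, U.
R must be white (only option left). Remove white from P, Q, U.
U must be green (only option left). Strike green from P, T.
P's domain is down to {yellow}, so P = yellow.
No further eliminations apply; S can still be any of blue, grey.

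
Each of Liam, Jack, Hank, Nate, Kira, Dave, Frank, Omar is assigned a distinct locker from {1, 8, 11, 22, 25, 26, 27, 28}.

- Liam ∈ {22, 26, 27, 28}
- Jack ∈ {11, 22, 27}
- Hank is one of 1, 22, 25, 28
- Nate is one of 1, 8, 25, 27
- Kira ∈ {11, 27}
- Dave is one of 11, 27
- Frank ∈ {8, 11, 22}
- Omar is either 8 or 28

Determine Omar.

Among the 8 variables, 26 fits only Liam (and all 8 values in {1, 8, 11, 22, 25, 26, 27, 28} must be used), so Liam = 26.
Kira and Dave share exactly the 2 values {11, 27}; by pigeonhole those values go to them, so strike 11, 27 from Jack, Nate, Frank.
Jack's domain is down to {22}, so Jack = 22. Strike 22 from Hank, Frank.
Frank has just one choice, so Frank = 8. Eliminate 8 elsewhere: Nate, Omar.
So Omar = 28.

28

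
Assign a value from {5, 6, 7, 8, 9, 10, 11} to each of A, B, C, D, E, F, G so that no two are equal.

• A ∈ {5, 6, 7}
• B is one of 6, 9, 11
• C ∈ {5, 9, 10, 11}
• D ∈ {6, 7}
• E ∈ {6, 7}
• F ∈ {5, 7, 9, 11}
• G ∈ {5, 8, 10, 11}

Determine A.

5

The 7 variables draw from only 7 values {5, 6, 7, 8, 9, 10, 11}, so each is used; only G can be 8, hence G = 8.
Among the 6 still-open variables, 10 fits only C (and all 6 values in {5, 6, 7, 9, 10, 11} must be used), so C = 10.
The 2 variables D and E are confined to {6, 7}, which locks those values in; drop them from A, B, F.
So A = 5.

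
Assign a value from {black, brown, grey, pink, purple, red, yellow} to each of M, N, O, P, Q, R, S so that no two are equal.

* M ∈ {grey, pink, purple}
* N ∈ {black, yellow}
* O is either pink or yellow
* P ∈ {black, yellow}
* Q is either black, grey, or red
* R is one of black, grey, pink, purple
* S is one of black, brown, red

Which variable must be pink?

O

The 7 variables draw from only 7 values {black, brown, grey, pink, purple, red, yellow}, so each is used; only S can be brown, hence S = brown.
The 6 still-open variables draw from only 6 values {black, grey, pink, purple, red, yellow}, so each is used; only Q can be red, hence Q = red.
N and P between them cover only {black, yellow} — a naked pair. Remove those values from O, R.
So pink goes to O.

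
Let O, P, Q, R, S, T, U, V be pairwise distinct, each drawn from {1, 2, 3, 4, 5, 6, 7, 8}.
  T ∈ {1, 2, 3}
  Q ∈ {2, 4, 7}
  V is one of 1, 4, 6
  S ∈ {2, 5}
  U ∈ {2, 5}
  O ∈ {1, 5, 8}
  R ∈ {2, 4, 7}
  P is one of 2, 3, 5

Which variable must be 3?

The 8 variables together cover exactly {1, 2, 3, 4, 5, 6, 7, 8} — 8 values for 8 variables — and 6 appears only in V's list, so V = 6.
The 7 still-open variables draw from only 7 values {1, 2, 3, 4, 5, 7, 8}, so each is used; only O can be 8, hence O = 8.
The 6 still-open variables together cover exactly {1, 2, 3, 4, 5, 7} — 6 values for 6 variables — and 1 appears only in T's list, so T = 1.
The 5 still-open variables together cover exactly {2, 3, 4, 5, 7} — 5 values for 5 variables — and 3 appears only in P's list, so P = 3.

P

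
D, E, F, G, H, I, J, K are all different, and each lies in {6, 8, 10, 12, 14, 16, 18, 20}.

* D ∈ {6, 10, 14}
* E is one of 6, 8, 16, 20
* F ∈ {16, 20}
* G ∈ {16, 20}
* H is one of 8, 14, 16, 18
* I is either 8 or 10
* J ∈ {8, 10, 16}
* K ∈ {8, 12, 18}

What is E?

The 8 variables together cover exactly {6, 8, 10, 12, 14, 16, 18, 20} — 8 values for 8 variables — and 12 appears only in K's list, so K = 12.
Among the 7 still-open variables, 18 fits only H (and all 7 values in {6, 8, 10, 14, 16, 18, 20} must be used), so H = 18.
The 6 still-open variables together cover exactly {6, 8, 10, 14, 16, 20} — 6 values for 6 variables — and 14 appears only in D's list, so D = 14.
The 5 still-open variables together cover exactly {6, 8, 10, 16, 20} — 5 values for 5 variables — and 6 appears only in E's list, so E = 6.

6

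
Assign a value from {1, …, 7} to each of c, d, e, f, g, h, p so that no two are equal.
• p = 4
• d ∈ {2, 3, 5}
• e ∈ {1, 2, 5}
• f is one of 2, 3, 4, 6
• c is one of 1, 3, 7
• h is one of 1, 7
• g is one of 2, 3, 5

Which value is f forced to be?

6

p must be 4 (only option left). Strike 4 from f.
The 6 still-open variables draw from only 6 values {1, 2, 3, 5, 6, 7}, so each is used; only f can be 6, hence f = 6.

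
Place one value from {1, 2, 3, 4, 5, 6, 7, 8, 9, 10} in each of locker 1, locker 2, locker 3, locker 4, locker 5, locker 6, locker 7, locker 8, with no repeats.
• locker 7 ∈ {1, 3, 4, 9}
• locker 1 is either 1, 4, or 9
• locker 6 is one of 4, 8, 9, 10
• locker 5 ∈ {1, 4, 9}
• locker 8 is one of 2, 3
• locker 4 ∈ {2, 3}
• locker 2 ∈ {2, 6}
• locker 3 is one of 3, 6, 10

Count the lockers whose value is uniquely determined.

3

The 8 variables draw from only 8 values {1, 2, 3, 4, 6, 8, 9, 10}, so each is used; only locker 6 can be 8, hence locker 6 = 8.
The 7 still-open variables together cover exactly {1, 2, 3, 4, 6, 9, 10} — 7 values for 7 variables — and 10 appears only in locker 3's list, so locker 3 = 10.
The 6 still-open variables together cover exactly {1, 2, 3, 4, 6, 9} — 6 values for 6 variables — and 6 appears only in locker 2's list, so locker 2 = 6.
locker 4 and locker 8 between them cover only {2, 3} — a naked pair. Remove those values from locker 7.
Determined: locker 2=6, locker 3=10, locker 6=8. The other lockers each still have more than one consistent value. That makes 3.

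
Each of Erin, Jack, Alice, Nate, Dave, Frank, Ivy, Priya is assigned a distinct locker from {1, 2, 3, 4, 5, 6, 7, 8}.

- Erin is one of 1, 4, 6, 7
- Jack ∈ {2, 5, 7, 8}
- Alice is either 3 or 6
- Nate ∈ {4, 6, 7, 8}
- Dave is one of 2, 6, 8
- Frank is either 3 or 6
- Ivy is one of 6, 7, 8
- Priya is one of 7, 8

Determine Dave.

2

The 8 variables draw from only 8 values {1, 2, 3, 4, 5, 6, 7, 8}, so each is used; only Erin can be 1, hence Erin = 1.
The 7 still-open variables together cover exactly {2, 3, 4, 5, 6, 7, 8} — 7 values for 7 variables — and 4 appears only in Nate's list, so Nate = 4.
The 6 still-open variables together cover exactly {2, 3, 5, 6, 7, 8} — 6 values for 6 variables — and 5 appears only in Jack's list, so Jack = 5.
The 5 still-open variables together cover exactly {2, 3, 6, 7, 8} — 5 values for 5 variables — and 2 appears only in Dave's list, so Dave = 2.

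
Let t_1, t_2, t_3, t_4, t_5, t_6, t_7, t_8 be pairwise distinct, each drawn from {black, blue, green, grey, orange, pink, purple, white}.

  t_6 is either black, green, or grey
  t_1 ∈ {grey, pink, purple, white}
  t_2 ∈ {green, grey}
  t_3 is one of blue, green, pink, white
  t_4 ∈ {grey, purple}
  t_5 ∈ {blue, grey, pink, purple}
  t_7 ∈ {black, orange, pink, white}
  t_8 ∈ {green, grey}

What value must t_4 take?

purple

The 8 variables draw from only 8 values {black, blue, green, grey, orange, pink, purple, white}, so each is used; only t_7 can be orange, hence t_7 = orange.
The 7 still-open variables together cover exactly {black, blue, green, grey, pink, purple, white} — 7 values for 7 variables — and black appears only in t_6's list, so t_6 = black.
t_2 and t_8 share exactly the 2 values {green, grey}; by pigeonhole those values go to them, so strike green, grey from t_1, t_3, t_4, t_5.
So t_4 = purple.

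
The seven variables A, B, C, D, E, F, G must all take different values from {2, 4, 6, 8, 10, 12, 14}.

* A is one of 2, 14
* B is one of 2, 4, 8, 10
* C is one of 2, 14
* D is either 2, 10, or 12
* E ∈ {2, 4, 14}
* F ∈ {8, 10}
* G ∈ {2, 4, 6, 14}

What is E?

4

The 7 variables draw from only 7 values {2, 4, 6, 8, 10, 12, 14}, so each is used; only G can be 6, hence G = 6.
The 6 still-open variables draw from only 6 values {2, 4, 8, 10, 12, 14}, so each is used; only D can be 12, hence D = 12.
A and C share exactly the 2 values {2, 14}; by pigeonhole those values go to them, so strike 2, 14 from B, E.
So E = 4.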